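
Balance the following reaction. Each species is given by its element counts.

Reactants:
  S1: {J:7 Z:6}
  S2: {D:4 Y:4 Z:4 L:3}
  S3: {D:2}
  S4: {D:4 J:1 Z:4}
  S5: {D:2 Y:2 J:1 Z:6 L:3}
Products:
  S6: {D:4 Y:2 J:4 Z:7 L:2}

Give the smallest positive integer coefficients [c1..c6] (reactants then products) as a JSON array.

D: 3·0+2·4+4·2+1·4+2·2 = 24 | 6·4 = 24
Y: 3·0+2·4+4·0+1·0+2·2 = 12 | 6·2 = 12
J: 3·7+2·0+4·0+1·1+2·1 = 24 | 6·4 = 24
Z: 3·6+2·4+4·0+1·4+2·6 = 42 | 6·7 = 42
L: 3·0+2·3+4·0+1·0+2·3 = 12 | 6·2 = 12
gcd(3,2,4,1,2,6) = 1

Coefficients: [3, 2, 4, 1, 2, 6]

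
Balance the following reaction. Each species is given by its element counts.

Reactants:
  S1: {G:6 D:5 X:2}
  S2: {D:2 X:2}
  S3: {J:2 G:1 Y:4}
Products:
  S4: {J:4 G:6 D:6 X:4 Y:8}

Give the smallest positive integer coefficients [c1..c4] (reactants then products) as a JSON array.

J: 2·0+4·0+6·2 = 12 | 3·4 = 12
G: 2·6+4·0+6·1 = 18 | 3·6 = 18
D: 2·5+4·2+6·0 = 18 | 3·6 = 18
X: 2·2+4·2+6·0 = 12 | 3·4 = 12
Y: 2·0+4·0+6·4 = 24 | 3·8 = 24
gcd(2,4,6,3) = 1

Coefficients: [2, 4, 6, 3]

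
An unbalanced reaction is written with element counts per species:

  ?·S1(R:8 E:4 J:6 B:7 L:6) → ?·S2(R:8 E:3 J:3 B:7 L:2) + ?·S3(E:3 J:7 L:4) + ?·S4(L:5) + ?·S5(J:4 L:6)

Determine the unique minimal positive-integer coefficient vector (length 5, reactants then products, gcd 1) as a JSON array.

R: 6·8 = 48 | 6·8+2·0+2·0+1·0 = 48
E: 6·4 = 24 | 6·3+2·3+2·0+1·0 = 24
J: 6·6 = 36 | 6·3+2·7+2·0+1·4 = 36
B: 6·7 = 42 | 6·7+2·0+2·0+1·0 = 42
L: 6·6 = 36 | 6·2+2·4+2·5+1·6 = 36
gcd(6,6,2,2,1) = 1

Coefficients: [6, 6, 2, 2, 1]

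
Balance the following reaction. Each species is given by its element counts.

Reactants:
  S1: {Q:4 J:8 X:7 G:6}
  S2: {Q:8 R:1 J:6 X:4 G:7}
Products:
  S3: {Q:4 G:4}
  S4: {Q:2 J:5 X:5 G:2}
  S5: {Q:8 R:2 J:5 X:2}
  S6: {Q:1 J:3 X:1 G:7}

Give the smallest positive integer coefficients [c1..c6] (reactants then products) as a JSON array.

Coefficients: [3, 2, 2, 5, 1, 2]

Q: 3·4+2·8 = 28 | 2·4+5·2+1·8+2·1 = 28
R: 3·0+2·1 = 2 | 2·0+5·0+1·2+2·0 = 2
J: 3·8+2·6 = 36 | 2·0+5·5+1·5+2·3 = 36
X: 3·7+2·4 = 29 | 2·0+5·5+1·2+2·1 = 29
G: 3·6+2·7 = 32 | 2·4+5·2+1·0+2·7 = 32
gcd(3,2,2,5,1,2) = 1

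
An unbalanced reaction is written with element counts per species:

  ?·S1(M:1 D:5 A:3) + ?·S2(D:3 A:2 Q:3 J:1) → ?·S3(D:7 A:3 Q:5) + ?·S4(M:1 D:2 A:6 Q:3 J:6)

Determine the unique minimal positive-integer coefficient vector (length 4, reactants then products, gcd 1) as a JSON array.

Coefficients: [1, 6, 3, 1]

M: 1·1+6·0 = 1 | 3·0+1·1 = 1
D: 1·5+6·3 = 23 | 3·7+1·2 = 23
A: 1·3+6·2 = 15 | 3·3+1·6 = 15
Q: 1·0+6·3 = 18 | 3·5+1·3 = 18
J: 1·0+6·1 = 6 | 3·0+1·6 = 6
gcd(1,6,3,1) = 1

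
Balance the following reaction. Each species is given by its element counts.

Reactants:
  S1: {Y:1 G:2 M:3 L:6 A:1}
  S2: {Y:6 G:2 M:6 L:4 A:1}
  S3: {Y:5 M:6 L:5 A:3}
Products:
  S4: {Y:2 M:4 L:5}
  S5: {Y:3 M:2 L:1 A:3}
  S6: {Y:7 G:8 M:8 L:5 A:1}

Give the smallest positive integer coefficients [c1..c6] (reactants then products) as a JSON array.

Coefficients: [2, 2, 4, 6, 5, 1]

Y: 2·1+2·6+4·5 = 34 | 6·2+5·3+1·7 = 34
G: 2·2+2·2+4·0 = 8 | 6·0+5·0+1·8 = 8
M: 2·3+2·6+4·6 = 42 | 6·4+5·2+1·8 = 42
L: 2·6+2·4+4·5 = 40 | 6·5+5·1+1·5 = 40
A: 2·1+2·1+4·3 = 16 | 6·0+5·3+1·1 = 16
gcd(2,2,4,6,5,1) = 1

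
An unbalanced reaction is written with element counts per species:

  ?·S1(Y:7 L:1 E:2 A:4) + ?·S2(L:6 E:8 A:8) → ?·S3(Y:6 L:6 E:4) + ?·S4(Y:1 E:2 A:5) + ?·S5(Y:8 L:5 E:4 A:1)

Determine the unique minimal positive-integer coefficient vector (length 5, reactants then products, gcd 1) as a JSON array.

Y: 4·7+2·0 = 28 | 1·6+6·1+2·8 = 28
L: 4·1+2·6 = 16 | 1·6+6·0+2·5 = 16
E: 4·2+2·8 = 24 | 1·4+6·2+2·4 = 24
A: 4·4+2·8 = 32 | 1·0+6·5+2·1 = 32
gcd(4,2,1,6,2) = 1

Coefficients: [4, 2, 1, 6, 2]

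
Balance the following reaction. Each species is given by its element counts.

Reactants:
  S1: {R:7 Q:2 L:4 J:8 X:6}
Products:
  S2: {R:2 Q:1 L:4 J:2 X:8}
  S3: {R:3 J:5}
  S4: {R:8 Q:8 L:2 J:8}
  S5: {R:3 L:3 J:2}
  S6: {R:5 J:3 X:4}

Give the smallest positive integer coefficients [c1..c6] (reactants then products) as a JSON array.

Coefficients: [6, 4, 5, 1, 2, 1]

R: 6·7 = 42 | 4·2+5·3+1·8+2·3+1·5 = 42
Q: 6·2 = 12 | 4·1+5·0+1·8+2·0+1·0 = 12
L: 6·4 = 24 | 4·4+5·0+1·2+2·3+1·0 = 24
J: 6·8 = 48 | 4·2+5·5+1·8+2·2+1·3 = 48
X: 6·6 = 36 | 4·8+5·0+1·0+2·0+1·4 = 36
gcd(6,4,5,1,2,1) = 1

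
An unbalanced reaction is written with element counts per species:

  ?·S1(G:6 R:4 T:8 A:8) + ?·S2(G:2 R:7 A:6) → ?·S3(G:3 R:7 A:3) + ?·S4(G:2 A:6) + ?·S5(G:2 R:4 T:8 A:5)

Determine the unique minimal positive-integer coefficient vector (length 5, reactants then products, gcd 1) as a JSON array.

G: 4·6+6·2 = 36 | 6·3+5·2+4·2 = 36
R: 4·4+6·7 = 58 | 6·7+5·0+4·4 = 58
T: 4·8+6·0 = 32 | 6·0+5·0+4·8 = 32
A: 4·8+6·6 = 68 | 6·3+5·6+4·5 = 68
gcd(4,6,6,5,4) = 1

Coefficients: [4, 6, 6, 5, 4]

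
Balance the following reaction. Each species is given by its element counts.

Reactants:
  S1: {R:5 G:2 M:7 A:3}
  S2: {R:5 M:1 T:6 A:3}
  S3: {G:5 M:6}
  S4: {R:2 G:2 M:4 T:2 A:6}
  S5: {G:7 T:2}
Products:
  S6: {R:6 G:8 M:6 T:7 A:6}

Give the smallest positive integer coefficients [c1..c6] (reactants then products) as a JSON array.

R: 1·5+3·5+1·0+2·2+3·0 = 24 | 4·6 = 24
G: 1·2+3·0+1·5+2·2+3·7 = 32 | 4·8 = 32
M: 1·7+3·1+1·6+2·4+3·0 = 24 | 4·6 = 24
T: 1·0+3·6+1·0+2·2+3·2 = 28 | 4·7 = 28
A: 1·3+3·3+1·0+2·6+3·0 = 24 | 4·6 = 24
gcd(1,3,1,2,3,4) = 1

Coefficients: [1, 3, 1, 2, 3, 4]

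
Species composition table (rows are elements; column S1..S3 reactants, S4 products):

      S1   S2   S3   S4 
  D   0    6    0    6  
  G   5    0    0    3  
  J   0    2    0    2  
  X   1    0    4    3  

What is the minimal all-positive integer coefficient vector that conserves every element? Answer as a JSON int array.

D: 3·0+5·6+3·0 = 30 | 5·6 = 30
G: 3·5+5·0+3·0 = 15 | 5·3 = 15
J: 3·0+5·2+3·0 = 10 | 5·2 = 10
X: 3·1+5·0+3·4 = 15 | 5·3 = 15
gcd(3,5,3,5) = 1

Coefficients: [3, 5, 3, 5]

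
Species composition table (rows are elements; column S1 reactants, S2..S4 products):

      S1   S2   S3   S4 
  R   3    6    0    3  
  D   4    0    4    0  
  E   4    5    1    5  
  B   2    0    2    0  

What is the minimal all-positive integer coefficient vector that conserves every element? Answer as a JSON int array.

Coefficients: [5, 2, 5, 1]

R: 5·3 = 15 | 2·6+5·0+1·3 = 15
D: 5·4 = 20 | 2·0+5·4+1·0 = 20
E: 5·4 = 20 | 2·5+5·1+1·5 = 20
B: 5·2 = 10 | 2·0+5·2+1·0 = 10
gcd(5,2,5,1) = 1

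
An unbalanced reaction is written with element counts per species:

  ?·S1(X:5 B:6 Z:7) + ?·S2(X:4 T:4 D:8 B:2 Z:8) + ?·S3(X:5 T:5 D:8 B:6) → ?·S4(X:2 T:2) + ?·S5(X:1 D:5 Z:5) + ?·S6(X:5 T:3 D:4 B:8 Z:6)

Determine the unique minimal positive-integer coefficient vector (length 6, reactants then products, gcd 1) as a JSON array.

Coefficients: [2, 3, 1, 4, 4, 3]

X: 2·5+3·4+1·5 = 27 | 4·2+4·1+3·5 = 27
T: 2·0+3·4+1·5 = 17 | 4·2+4·0+3·3 = 17
D: 2·0+3·8+1·8 = 32 | 4·0+4·5+3·4 = 32
B: 2·6+3·2+1·6 = 24 | 4·0+4·0+3·8 = 24
Z: 2·7+3·8+1·0 = 38 | 4·0+4·5+3·6 = 38
gcd(2,3,1,4,4,3) = 1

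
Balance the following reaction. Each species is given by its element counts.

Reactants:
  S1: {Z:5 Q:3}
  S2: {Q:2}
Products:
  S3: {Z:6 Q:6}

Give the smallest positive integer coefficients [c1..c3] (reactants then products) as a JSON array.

Z: 6·5+6·0 = 30 | 5·6 = 30
Q: 6·3+6·2 = 30 | 5·6 = 30
gcd(6,6,5) = 1

Coefficients: [6, 6, 5]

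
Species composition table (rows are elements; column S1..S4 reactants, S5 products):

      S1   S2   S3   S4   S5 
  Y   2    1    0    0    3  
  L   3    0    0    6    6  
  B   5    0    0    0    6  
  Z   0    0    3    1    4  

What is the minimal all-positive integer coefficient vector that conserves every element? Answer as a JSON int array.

Coefficients: [6, 3, 6, 2, 5]

Y: 6·2+3·1+6·0+2·0 = 15 | 5·3 = 15
L: 6·3+3·0+6·0+2·6 = 30 | 5·6 = 30
B: 6·5+3·0+6·0+2·0 = 30 | 5·6 = 30
Z: 6·0+3·0+6·3+2·1 = 20 | 5·4 = 20
gcd(6,3,6,2,5) = 1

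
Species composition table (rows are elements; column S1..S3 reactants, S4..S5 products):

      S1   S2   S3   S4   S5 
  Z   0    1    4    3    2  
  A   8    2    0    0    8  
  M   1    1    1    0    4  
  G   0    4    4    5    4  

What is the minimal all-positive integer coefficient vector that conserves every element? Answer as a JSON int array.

Z: 1·0+4·1+3·4 = 16 | 4·3+2·2 = 16
A: 1·8+4·2+3·0 = 16 | 4·0+2·8 = 16
M: 1·1+4·1+3·1 = 8 | 4·0+2·4 = 8
G: 1·0+4·4+3·4 = 28 | 4·5+2·4 = 28
gcd(1,4,3,4,2) = 1

Coefficients: [1, 4, 3, 4, 2]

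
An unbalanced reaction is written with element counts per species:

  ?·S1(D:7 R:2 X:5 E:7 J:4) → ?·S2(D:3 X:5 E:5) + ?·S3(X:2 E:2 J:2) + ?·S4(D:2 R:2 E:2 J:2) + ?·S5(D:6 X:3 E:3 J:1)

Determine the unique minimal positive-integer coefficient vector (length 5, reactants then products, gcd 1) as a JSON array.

D: 3·7 = 21 | 1·3+2·0+3·2+2·6 = 21
R: 3·2 = 6 | 1·0+2·0+3·2+2·0 = 6
X: 3·5 = 15 | 1·5+2·2+3·0+2·3 = 15
E: 3·7 = 21 | 1·5+2·2+3·2+2·3 = 21
J: 3·4 = 12 | 1·0+2·2+3·2+2·1 = 12
gcd(3,1,2,3,2) = 1

Coefficients: [3, 1, 2, 3, 2]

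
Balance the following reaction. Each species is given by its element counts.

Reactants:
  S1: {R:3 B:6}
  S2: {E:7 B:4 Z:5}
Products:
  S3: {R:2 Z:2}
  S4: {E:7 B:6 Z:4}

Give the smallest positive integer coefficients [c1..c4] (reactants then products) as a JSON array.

Coefficients: [2, 6, 3, 6]

R: 2·3+6·0 = 6 | 3·2+6·0 = 6
E: 2·0+6·7 = 42 | 3·0+6·7 = 42
B: 2·6+6·4 = 36 | 3·0+6·6 = 36
Z: 2·0+6·5 = 30 | 3·2+6·4 = 30
gcd(2,6,3,6) = 1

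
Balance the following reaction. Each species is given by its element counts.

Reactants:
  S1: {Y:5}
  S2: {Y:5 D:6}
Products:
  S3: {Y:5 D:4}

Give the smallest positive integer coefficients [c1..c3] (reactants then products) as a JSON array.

Coefficients: [1, 2, 3]

Y: 1·5+2·5 = 15 | 3·5 = 15
D: 1·0+2·6 = 12 | 3·4 = 12
gcd(1,2,3) = 1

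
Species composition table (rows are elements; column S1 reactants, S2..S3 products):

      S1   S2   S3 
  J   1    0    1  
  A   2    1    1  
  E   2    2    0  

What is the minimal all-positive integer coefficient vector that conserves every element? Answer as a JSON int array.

J: 1·1 = 1 | 1·0+1·1 = 1
A: 1·2 = 2 | 1·1+1·1 = 2
E: 1·2 = 2 | 1·2+1·0 = 2
gcd(1,1,1) = 1

Coefficients: [1, 1, 1]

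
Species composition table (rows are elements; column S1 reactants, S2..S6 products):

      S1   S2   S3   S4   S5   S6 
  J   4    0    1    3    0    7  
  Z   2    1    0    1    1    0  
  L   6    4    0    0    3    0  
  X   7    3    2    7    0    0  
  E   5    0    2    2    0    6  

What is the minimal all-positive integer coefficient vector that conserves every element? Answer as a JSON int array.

J: 4·4 = 16 | 3·0+6·1+1·3+4·0+1·7 = 16
Z: 4·2 = 8 | 3·1+6·0+1·1+4·1+1·0 = 8
L: 4·6 = 24 | 3·4+6·0+1·0+4·3+1·0 = 24
X: 4·7 = 28 | 3·3+6·2+1·7+4·0+1·0 = 28
E: 4·5 = 20 | 3·0+6·2+1·2+4·0+1·6 = 20
gcd(4,3,6,1,4,1) = 1

Coefficients: [4, 3, 6, 1, 4, 1]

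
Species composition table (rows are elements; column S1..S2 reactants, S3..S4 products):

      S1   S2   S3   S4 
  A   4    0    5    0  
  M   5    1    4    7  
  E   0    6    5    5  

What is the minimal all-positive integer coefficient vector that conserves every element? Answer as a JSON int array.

Coefficients: [5, 5, 4, 2]

A: 5·4+5·0 = 20 | 4·5+2·0 = 20
M: 5·5+5·1 = 30 | 4·4+2·7 = 30
E: 5·0+5·6 = 30 | 4·5+2·5 = 30
gcd(5,5,4,2) = 1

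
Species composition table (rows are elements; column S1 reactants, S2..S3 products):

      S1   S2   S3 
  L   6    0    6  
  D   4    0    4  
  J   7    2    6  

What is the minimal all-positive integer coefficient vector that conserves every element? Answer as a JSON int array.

Coefficients: [2, 1, 2]

L: 2·6 = 12 | 1·0+2·6 = 12
D: 2·4 = 8 | 1·0+2·4 = 8
J: 2·7 = 14 | 1·2+2·6 = 14
gcd(2,1,2) = 1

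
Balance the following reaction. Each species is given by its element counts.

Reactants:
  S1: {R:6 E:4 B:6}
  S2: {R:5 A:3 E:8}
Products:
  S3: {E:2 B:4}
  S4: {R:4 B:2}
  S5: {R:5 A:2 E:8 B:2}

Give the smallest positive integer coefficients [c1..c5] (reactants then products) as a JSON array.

Coefficients: [5, 4, 2, 5, 6]

R: 5·6+4·5 = 50 | 2·0+5·4+6·5 = 50
A: 5·0+4·3 = 12 | 2·0+5·0+6·2 = 12
E: 5·4+4·8 = 52 | 2·2+5·0+6·8 = 52
B: 5·6+4·0 = 30 | 2·4+5·2+6·2 = 30
gcd(5,4,2,5,6) = 1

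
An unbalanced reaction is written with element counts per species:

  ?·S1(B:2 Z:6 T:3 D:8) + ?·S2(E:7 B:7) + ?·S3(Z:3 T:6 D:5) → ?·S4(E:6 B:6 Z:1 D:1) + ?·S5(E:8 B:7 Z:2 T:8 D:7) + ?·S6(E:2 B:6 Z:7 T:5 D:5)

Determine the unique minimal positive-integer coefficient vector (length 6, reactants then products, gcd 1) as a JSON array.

E: 1·0+6·7+3·0 = 42 | 4·6+2·8+1·2 = 42
B: 1·2+6·7+3·0 = 44 | 4·6+2·7+1·6 = 44
Z: 1·6+6·0+3·3 = 15 | 4·1+2·2+1·7 = 15
T: 1·3+6·0+3·6 = 21 | 4·0+2·8+1·5 = 21
D: 1·8+6·0+3·5 = 23 | 4·1+2·7+1·5 = 23
gcd(1,6,3,4,2,1) = 1

Coefficients: [1, 6, 3, 4, 2, 1]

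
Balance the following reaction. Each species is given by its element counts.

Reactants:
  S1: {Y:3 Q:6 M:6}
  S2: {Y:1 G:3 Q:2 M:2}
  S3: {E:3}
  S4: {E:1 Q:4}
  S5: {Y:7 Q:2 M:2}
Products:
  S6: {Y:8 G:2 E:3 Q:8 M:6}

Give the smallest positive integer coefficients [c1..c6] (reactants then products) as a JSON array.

Coefficients: [3, 4, 5, 3, 5, 6]

Y: 3·3+4·1+5·0+3·0+5·7 = 48 | 6·8 = 48
G: 3·0+4·3+5·0+3·0+5·0 = 12 | 6·2 = 12
E: 3·0+4·0+5·3+3·1+5·0 = 18 | 6·3 = 18
Q: 3·6+4·2+5·0+3·4+5·2 = 48 | 6·8 = 48
M: 3·6+4·2+5·0+3·0+5·2 = 36 | 6·6 = 36
gcd(3,4,5,3,5,6) = 1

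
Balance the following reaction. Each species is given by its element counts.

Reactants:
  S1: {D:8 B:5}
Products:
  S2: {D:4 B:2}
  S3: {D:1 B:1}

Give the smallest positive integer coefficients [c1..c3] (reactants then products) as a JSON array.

D: 2·8 = 16 | 3·4+4·1 = 16
B: 2·5 = 10 | 3·2+4·1 = 10
gcd(2,3,4) = 1

Coefficients: [2, 3, 4]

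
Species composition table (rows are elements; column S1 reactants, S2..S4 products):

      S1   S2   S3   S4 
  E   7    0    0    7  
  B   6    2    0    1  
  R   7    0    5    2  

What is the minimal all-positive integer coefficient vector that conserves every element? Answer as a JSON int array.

Coefficients: [2, 5, 2, 2]

E: 2·7 = 14 | 5·0+2·0+2·7 = 14
B: 2·6 = 12 | 5·2+2·0+2·1 = 12
R: 2·7 = 14 | 5·0+2·5+2·2 = 14
gcd(2,5,2,2) = 1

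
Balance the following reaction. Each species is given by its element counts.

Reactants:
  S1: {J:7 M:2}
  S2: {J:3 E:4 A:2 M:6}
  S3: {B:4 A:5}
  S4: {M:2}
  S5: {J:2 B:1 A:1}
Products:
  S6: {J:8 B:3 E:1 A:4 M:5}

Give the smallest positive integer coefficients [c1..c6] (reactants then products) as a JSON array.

Coefficients: [3, 1, 2, 4, 4, 4]

J: 3·7+1·3+2·0+4·0+4·2 = 32 | 4·8 = 32
B: 3·0+1·0+2·4+4·0+4·1 = 12 | 4·3 = 12
E: 3·0+1·4+2·0+4·0+4·0 = 4 | 4·1 = 4
A: 3·0+1·2+2·5+4·0+4·1 = 16 | 4·4 = 16
M: 3·2+1·6+2·0+4·2+4·0 = 20 | 4·5 = 20
gcd(3,1,2,4,4,4) = 1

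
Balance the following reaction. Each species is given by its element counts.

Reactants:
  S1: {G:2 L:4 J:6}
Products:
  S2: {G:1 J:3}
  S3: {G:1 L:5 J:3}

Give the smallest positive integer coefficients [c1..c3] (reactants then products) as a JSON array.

Coefficients: [5, 6, 4]

G: 5·2 = 10 | 6·1+4·1 = 10
L: 5·4 = 20 | 6·0+4·5 = 20
J: 5·6 = 30 | 6·3+4·3 = 30
gcd(5,6,4) = 1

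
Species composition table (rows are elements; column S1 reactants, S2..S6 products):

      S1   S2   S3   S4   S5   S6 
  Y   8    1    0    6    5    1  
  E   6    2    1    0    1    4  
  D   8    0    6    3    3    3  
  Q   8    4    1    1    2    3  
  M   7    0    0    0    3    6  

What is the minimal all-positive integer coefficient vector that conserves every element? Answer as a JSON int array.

Coefficients: [6, 5, 2, 3, 4, 5]

Y: 6·8 = 48 | 5·1+2·0+3·6+4·5+5·1 = 48
E: 6·6 = 36 | 5·2+2·1+3·0+4·1+5·4 = 36
D: 6·8 = 48 | 5·0+2·6+3·3+4·3+5·3 = 48
Q: 6·8 = 48 | 5·4+2·1+3·1+4·2+5·3 = 48
M: 6·7 = 42 | 5·0+2·0+3·0+4·3+5·6 = 42
gcd(6,5,2,3,4,5) = 1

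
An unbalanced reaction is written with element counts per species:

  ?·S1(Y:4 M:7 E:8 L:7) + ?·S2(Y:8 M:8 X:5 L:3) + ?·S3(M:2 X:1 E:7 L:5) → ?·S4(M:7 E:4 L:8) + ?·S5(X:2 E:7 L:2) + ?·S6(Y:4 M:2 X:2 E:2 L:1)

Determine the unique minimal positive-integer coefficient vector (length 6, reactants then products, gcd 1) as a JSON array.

Y: 1·4+2·8+4·0 = 20 | 3·0+2·0+5·4 = 20
M: 1·7+2·8+4·2 = 31 | 3·7+2·0+5·2 = 31
X: 1·0+2·5+4·1 = 14 | 3·0+2·2+5·2 = 14
E: 1·8+2·0+4·7 = 36 | 3·4+2·7+5·2 = 36
L: 1·7+2·3+4·5 = 33 | 3·8+2·2+5·1 = 33
gcd(1,2,4,3,2,5) = 1

Coefficients: [1, 2, 4, 3, 2, 5]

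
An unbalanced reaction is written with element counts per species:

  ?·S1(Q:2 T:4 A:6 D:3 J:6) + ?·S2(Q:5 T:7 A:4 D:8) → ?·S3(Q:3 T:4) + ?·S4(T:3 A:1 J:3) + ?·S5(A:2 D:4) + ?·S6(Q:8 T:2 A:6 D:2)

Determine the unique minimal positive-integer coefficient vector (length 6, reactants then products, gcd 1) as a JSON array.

Coefficients: [2, 2, 2, 4, 5, 1]

Q: 2·2+2·5 = 14 | 2·3+4·0+5·0+1·8 = 14
T: 2·4+2·7 = 22 | 2·4+4·3+5·0+1·2 = 22
A: 2·6+2·4 = 20 | 2·0+4·1+5·2+1·6 = 20
D: 2·3+2·8 = 22 | 2·0+4·0+5·4+1·2 = 22
J: 2·6+2·0 = 12 | 2·0+4·3+5·0+1·0 = 12
gcd(2,2,2,4,5,1) = 1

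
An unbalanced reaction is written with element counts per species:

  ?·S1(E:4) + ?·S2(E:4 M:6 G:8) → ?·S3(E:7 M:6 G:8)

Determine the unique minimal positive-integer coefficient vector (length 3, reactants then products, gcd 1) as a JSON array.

E: 3·4+4·4 = 28 | 4·7 = 28
M: 3·0+4·6 = 24 | 4·6 = 24
G: 3·0+4·8 = 32 | 4·8 = 32
gcd(3,4,4) = 1

Coefficients: [3, 4, 4]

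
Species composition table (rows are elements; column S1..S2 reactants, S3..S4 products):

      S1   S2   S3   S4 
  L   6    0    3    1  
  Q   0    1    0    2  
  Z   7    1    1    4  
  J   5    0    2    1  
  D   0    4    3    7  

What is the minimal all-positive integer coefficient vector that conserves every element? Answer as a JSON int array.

Coefficients: [1, 6, 1, 3]

L: 1·6+6·0 = 6 | 1·3+3·1 = 6
Q: 1·0+6·1 = 6 | 1·0+3·2 = 6
Z: 1·7+6·1 = 13 | 1·1+3·4 = 13
J: 1·5+6·0 = 5 | 1·2+3·1 = 5
D: 1·0+6·4 = 24 | 1·3+3·7 = 24
gcd(1,6,1,3) = 1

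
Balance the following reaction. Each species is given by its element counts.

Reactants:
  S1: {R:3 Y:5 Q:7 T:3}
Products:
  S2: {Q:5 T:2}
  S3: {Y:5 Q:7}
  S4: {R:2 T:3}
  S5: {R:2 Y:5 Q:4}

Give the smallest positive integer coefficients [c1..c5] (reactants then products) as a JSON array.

R: 6·3 = 18 | 3·0+1·0+4·2+5·2 = 18
Y: 6·5 = 30 | 3·0+1·5+4·0+5·5 = 30
Q: 6·7 = 42 | 3·5+1·7+4·0+5·4 = 42
T: 6·3 = 18 | 3·2+1·0+4·3+5·0 = 18
gcd(6,3,1,4,5) = 1

Coefficients: [6, 3, 1, 4, 5]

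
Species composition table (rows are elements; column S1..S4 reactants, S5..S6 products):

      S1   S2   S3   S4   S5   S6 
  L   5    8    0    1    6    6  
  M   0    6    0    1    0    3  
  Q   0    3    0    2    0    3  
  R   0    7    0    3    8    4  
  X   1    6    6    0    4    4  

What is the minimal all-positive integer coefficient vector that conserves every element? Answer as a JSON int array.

Coefficients: [4, 2, 2, 6, 1, 6]

L: 4·5+2·8+2·0+6·1 = 42 | 1·6+6·6 = 42
M: 4·0+2·6+2·0+6·1 = 18 | 1·0+6·3 = 18
Q: 4·0+2·3+2·0+6·2 = 18 | 1·0+6·3 = 18
R: 4·0+2·7+2·0+6·3 = 32 | 1·8+6·4 = 32
X: 4·1+2·6+2·6+6·0 = 28 | 1·4+6·4 = 28
gcd(4,2,2,6,1,6) = 1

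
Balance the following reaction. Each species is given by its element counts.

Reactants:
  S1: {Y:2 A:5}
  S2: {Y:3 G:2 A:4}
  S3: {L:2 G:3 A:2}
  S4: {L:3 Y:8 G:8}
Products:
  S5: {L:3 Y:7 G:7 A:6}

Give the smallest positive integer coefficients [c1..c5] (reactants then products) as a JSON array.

Coefficients: [4, 1, 3, 3, 5]

L: 4·0+1·0+3·2+3·3 = 15 | 5·3 = 15
Y: 4·2+1·3+3·0+3·8 = 35 | 5·7 = 35
G: 4·0+1·2+3·3+3·8 = 35 | 5·7 = 35
A: 4·5+1·4+3·2+3·0 = 30 | 5·6 = 30
gcd(4,1,3,3,5) = 1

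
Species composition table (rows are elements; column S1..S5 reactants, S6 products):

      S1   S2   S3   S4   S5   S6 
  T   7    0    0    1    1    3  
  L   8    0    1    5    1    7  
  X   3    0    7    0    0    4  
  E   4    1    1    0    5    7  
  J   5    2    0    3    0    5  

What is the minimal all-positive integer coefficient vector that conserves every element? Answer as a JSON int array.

T: 1·7+5·0+3·0+5·1+6·1 = 18 | 6·3 = 18
L: 1·8+5·0+3·1+5·5+6·1 = 42 | 6·7 = 42
X: 1·3+5·0+3·7+5·0+6·0 = 24 | 6·4 = 24
E: 1·4+5·1+3·1+5·0+6·5 = 42 | 6·7 = 42
J: 1·5+5·2+3·0+5·3+6·0 = 30 | 6·5 = 30
gcd(1,5,3,5,6,6) = 1

Coefficients: [1, 5, 3, 5, 6, 6]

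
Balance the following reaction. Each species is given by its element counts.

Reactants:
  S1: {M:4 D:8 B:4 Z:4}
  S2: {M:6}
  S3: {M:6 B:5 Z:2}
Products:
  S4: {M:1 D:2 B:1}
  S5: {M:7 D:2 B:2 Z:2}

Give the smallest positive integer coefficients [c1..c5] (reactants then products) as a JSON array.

M: 2·4+4·6+1·6 = 38 | 3·1+5·7 = 38
D: 2·8+4·0+1·0 = 16 | 3·2+5·2 = 16
B: 2·4+4·0+1·5 = 13 | 3·1+5·2 = 13
Z: 2·4+4·0+1·2 = 10 | 3·0+5·2 = 10
gcd(2,4,1,3,5) = 1

Coefficients: [2, 4, 1, 3, 5]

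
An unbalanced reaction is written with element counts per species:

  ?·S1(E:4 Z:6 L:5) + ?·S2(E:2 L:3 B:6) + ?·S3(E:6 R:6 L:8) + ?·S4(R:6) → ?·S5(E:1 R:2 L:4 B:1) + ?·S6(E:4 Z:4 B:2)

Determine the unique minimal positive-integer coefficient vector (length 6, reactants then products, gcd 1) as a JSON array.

E: 2·4+2·2+1·6+1·0 = 18 | 6·1+3·4 = 18
R: 2·0+2·0+1·6+1·6 = 12 | 6·2+3·0 = 12
Z: 2·6+2·0+1·0+1·0 = 12 | 6·0+3·4 = 12
L: 2·5+2·3+1·8+1·0 = 24 | 6·4+3·0 = 24
B: 2·0+2·6+1·0+1·0 = 12 | 6·1+3·2 = 12
gcd(2,2,1,1,6,3) = 1

Coefficients: [2, 2, 1, 1, 6, 3]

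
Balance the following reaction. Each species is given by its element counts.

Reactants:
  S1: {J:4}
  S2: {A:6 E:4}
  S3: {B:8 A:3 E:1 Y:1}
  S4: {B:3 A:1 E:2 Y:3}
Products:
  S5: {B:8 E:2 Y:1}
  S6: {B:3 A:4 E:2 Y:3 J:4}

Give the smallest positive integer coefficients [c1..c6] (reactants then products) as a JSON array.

B: 6·0+1·0+4·8+6·3 = 50 | 4·8+6·3 = 50
A: 6·0+1·6+4·3+6·1 = 24 | 4·0+6·4 = 24
E: 6·0+1·4+4·1+6·2 = 20 | 4·2+6·2 = 20
Y: 6·0+1·0+4·1+6·3 = 22 | 4·1+6·3 = 22
J: 6·4+1·0+4·0+6·0 = 24 | 4·0+6·4 = 24
gcd(6,1,4,6,4,6) = 1

Coefficients: [6, 1, 4, 6, 4, 6]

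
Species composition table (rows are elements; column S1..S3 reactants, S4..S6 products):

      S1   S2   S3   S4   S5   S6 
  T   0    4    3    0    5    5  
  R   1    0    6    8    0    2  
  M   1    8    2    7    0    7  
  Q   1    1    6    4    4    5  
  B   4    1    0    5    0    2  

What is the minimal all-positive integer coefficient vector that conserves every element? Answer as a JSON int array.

T: 6·0+3·4+6·3 = 30 | 5·0+5·5+1·5 = 30
R: 6·1+3·0+6·6 = 42 | 5·8+5·0+1·2 = 42
M: 6·1+3·8+6·2 = 42 | 5·7+5·0+1·7 = 42
Q: 6·1+3·1+6·6 = 45 | 5·4+5·4+1·5 = 45
B: 6·4+3·1+6·0 = 27 | 5·5+5·0+1·2 = 27
gcd(6,3,6,5,5,1) = 1

Coefficients: [6, 3, 6, 5, 5, 1]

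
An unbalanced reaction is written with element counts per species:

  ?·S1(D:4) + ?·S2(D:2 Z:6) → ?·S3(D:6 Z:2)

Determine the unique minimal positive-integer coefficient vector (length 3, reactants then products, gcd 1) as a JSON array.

D: 4·4+1·2 = 18 | 3·6 = 18
Z: 4·0+1·6 = 6 | 3·2 = 6
gcd(4,1,3) = 1

Coefficients: [4, 1, 3]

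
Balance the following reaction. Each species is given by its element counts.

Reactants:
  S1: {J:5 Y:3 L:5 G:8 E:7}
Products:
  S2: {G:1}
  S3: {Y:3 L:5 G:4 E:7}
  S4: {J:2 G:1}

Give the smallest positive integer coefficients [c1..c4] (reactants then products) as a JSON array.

Coefficients: [2, 3, 2, 5]

J: 2·5 = 10 | 3·0+2·0+5·2 = 10
Y: 2·3 = 6 | 3·0+2·3+5·0 = 6
L: 2·5 = 10 | 3·0+2·5+5·0 = 10
G: 2·8 = 16 | 3·1+2·4+5·1 = 16
E: 2·7 = 14 | 3·0+2·7+5·0 = 14
gcd(2,3,2,5) = 1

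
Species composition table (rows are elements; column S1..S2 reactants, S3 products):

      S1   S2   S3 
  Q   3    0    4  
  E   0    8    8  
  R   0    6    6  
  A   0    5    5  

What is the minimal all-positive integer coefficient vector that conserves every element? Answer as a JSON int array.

Q: 4·3+3·0 = 12 | 3·4 = 12
E: 4·0+3·8 = 24 | 3·8 = 24
R: 4·0+3·6 = 18 | 3·6 = 18
A: 4·0+3·5 = 15 | 3·5 = 15
gcd(4,3,3) = 1

Coefficients: [4, 3, 3]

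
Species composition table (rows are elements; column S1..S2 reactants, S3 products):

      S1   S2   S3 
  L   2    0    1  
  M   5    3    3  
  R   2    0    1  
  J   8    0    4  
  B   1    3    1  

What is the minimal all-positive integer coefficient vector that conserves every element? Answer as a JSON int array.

Coefficients: [3, 1, 6]

L: 3·2+1·0 = 6 | 6·1 = 6
M: 3·5+1·3 = 18 | 6·3 = 18
R: 3·2+1·0 = 6 | 6·1 = 6
J: 3·8+1·0 = 24 | 6·4 = 24
B: 3·1+1·3 = 6 | 6·1 = 6
gcd(3,1,6) = 1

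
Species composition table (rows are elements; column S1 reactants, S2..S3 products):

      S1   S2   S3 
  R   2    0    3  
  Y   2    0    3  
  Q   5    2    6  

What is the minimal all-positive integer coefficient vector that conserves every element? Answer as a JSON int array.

R: 6·2 = 12 | 3·0+4·3 = 12
Y: 6·2 = 12 | 3·0+4·3 = 12
Q: 6·5 = 30 | 3·2+4·6 = 30
gcd(6,3,4) = 1

Coefficients: [6, 3, 4]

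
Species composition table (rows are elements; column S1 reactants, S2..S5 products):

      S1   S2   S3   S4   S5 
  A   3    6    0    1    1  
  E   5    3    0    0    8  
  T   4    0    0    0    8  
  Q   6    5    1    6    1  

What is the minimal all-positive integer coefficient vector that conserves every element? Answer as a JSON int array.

A: 6·3 = 18 | 2·6+5·0+3·1+3·1 = 18
E: 6·5 = 30 | 2·3+5·0+3·0+3·8 = 30
T: 6·4 = 24 | 2·0+5·0+3·0+3·8 = 24
Q: 6·6 = 36 | 2·5+5·1+3·6+3·1 = 36
gcd(6,2,5,3,3) = 1

Coefficients: [6, 2, 5, 3, 3]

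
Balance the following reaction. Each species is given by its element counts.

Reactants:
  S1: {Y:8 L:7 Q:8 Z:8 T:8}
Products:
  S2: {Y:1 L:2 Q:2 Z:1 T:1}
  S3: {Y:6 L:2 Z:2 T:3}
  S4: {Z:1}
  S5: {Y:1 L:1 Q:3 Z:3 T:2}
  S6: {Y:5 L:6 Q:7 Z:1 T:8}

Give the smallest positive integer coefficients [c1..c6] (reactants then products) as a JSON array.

Y: 3·8 = 24 | 4·1+2·6+6·0+3·1+1·5 = 24
L: 3·7 = 21 | 4·2+2·2+6·0+3·1+1·6 = 21
Q: 3·8 = 24 | 4·2+2·0+6·0+3·3+1·7 = 24
Z: 3·8 = 24 | 4·1+2·2+6·1+3·3+1·1 = 24
T: 3·8 = 24 | 4·1+2·3+6·0+3·2+1·8 = 24
gcd(3,4,2,6,3,1) = 1

Coefficients: [3, 4, 2, 6, 3, 1]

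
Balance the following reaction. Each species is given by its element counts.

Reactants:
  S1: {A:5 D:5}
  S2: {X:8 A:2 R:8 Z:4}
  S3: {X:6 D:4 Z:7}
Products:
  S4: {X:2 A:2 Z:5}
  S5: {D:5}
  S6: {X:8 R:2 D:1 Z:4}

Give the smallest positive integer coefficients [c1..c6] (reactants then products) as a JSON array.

X: 2·0+1·8+6·6 = 44 | 6·2+6·0+4·8 = 44
A: 2·5+1·2+6·0 = 12 | 6·2+6·0+4·0 = 12
R: 2·0+1·8+6·0 = 8 | 6·0+6·0+4·2 = 8
D: 2·5+1·0+6·4 = 34 | 6·0+6·5+4·1 = 34
Z: 2·0+1·4+6·7 = 46 | 6·5+6·0+4·4 = 46
gcd(2,1,6,6,6,4) = 1

Coefficients: [2, 1, 6, 6, 6, 4]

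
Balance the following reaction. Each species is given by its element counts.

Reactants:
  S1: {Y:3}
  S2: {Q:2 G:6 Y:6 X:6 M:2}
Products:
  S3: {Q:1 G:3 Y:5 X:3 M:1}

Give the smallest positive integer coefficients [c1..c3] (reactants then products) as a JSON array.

Coefficients: [4, 3, 6]

Q: 4·0+3·2 = 6 | 6·1 = 6
G: 4·0+3·6 = 18 | 6·3 = 18
Y: 4·3+3·6 = 30 | 6·5 = 30
X: 4·0+3·6 = 18 | 6·3 = 18
M: 4·0+3·2 = 6 | 6·1 = 6
gcd(4,3,6) = 1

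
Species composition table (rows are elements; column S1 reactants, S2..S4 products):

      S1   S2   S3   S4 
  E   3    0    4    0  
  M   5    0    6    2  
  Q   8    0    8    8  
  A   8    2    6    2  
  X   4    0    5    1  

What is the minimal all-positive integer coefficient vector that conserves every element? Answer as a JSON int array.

Coefficients: [4, 6, 3, 1]

E: 4·3 = 12 | 6·0+3·4+1·0 = 12
M: 4·5 = 20 | 6·0+3·6+1·2 = 20
Q: 4·8 = 32 | 6·0+3·8+1·8 = 32
A: 4·8 = 32 | 6·2+3·6+1·2 = 32
X: 4·4 = 16 | 6·0+3·5+1·1 = 16
gcd(4,6,3,1) = 1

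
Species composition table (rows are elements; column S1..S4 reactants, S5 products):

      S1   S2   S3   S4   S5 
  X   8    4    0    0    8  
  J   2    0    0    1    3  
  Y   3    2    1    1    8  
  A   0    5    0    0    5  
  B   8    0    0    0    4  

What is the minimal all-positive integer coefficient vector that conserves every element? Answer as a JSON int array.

Coefficients: [1, 2, 5, 4, 2]

X: 1·8+2·4+5·0+4·0 = 16 | 2·8 = 16
J: 1·2+2·0+5·0+4·1 = 6 | 2·3 = 6
Y: 1·3+2·2+5·1+4·1 = 16 | 2·8 = 16
A: 1·0+2·5+5·0+4·0 = 10 | 2·5 = 10
B: 1·8+2·0+5·0+4·0 = 8 | 2·4 = 8
gcd(1,2,5,4,2) = 1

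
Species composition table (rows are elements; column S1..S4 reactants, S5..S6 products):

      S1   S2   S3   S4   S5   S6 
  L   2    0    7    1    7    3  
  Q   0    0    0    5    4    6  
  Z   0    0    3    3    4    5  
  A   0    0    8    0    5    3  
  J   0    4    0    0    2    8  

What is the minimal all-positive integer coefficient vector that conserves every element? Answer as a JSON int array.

L: 1·2+5·0+2·7+4·1 = 20 | 2·7+2·3 = 20
Q: 1·0+5·0+2·0+4·5 = 20 | 2·4+2·6 = 20
Z: 1·0+5·0+2·3+4·3 = 18 | 2·4+2·5 = 18
A: 1·0+5·0+2·8+4·0 = 16 | 2·5+2·3 = 16
J: 1·0+5·4+2·0+4·0 = 20 | 2·2+2·8 = 20
gcd(1,5,2,4,2,2) = 1

Coefficients: [1, 5, 2, 4, 2, 2]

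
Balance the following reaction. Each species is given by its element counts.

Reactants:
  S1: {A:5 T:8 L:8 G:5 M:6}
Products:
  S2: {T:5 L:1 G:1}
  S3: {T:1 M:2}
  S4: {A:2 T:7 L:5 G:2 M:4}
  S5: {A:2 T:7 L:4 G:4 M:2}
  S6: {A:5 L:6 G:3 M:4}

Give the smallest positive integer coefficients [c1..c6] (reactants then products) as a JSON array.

A: 6·5 = 30 | 2·0+3·0+2·2+3·2+4·5 = 30
T: 6·8 = 48 | 2·5+3·1+2·7+3·7+4·0 = 48
L: 6·8 = 48 | 2·1+3·0+2·5+3·4+4·6 = 48
G: 6·5 = 30 | 2·1+3·0+2·2+3·4+4·3 = 30
M: 6·6 = 36 | 2·0+3·2+2·4+3·2+4·4 = 36
gcd(6,2,3,2,3,4) = 1

Coefficients: [6, 2, 3, 2, 3, 4]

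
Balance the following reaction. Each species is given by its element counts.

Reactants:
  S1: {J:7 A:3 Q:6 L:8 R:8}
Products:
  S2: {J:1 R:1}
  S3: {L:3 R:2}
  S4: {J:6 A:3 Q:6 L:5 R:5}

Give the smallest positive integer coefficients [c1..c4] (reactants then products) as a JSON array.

Coefficients: [1, 1, 1, 1]

J: 1·7 = 7 | 1·1+1·0+1·6 = 7
A: 1·3 = 3 | 1·0+1·0+1·3 = 3
Q: 1·6 = 6 | 1·0+1·0+1·6 = 6
L: 1·8 = 8 | 1·0+1·3+1·5 = 8
R: 1·8 = 8 | 1·1+1·2+1·5 = 8
gcd(1,1,1,1) = 1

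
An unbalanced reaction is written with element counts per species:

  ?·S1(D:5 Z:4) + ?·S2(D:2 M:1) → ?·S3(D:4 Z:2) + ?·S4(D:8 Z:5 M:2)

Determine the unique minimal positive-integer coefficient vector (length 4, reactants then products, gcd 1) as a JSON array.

D: 4·5+4·2 = 28 | 3·4+2·8 = 28
Z: 4·4+4·0 = 16 | 3·2+2·5 = 16
M: 4·0+4·1 = 4 | 3·0+2·2 = 4
gcd(4,4,3,2) = 1

Coefficients: [4, 4, 3, 2]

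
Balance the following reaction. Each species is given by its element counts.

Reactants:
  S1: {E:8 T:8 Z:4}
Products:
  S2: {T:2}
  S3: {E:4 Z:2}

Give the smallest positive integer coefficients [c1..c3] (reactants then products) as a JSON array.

Coefficients: [1, 4, 2]

E: 1·8 = 8 | 4·0+2·4 = 8
T: 1·8 = 8 | 4·2+2·0 = 8
Z: 1·4 = 4 | 4·0+2·2 = 4
gcd(1,4,2) = 1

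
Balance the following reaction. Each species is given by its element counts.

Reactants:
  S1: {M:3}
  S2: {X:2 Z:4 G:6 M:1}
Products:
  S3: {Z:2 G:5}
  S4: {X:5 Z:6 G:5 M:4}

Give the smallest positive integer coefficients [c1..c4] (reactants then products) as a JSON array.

X: 1·0+5·2 = 10 | 4·0+2·5 = 10
Z: 1·0+5·4 = 20 | 4·2+2·6 = 20
G: 1·0+5·6 = 30 | 4·5+2·5 = 30
M: 1·3+5·1 = 8 | 4·0+2·4 = 8
gcd(1,5,4,2) = 1

Coefficients: [1, 5, 4, 2]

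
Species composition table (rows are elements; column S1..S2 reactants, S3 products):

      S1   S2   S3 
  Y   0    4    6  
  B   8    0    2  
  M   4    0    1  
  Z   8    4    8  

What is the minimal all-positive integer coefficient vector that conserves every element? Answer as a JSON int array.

Y: 1·0+6·4 = 24 | 4·6 = 24
B: 1·8+6·0 = 8 | 4·2 = 8
M: 1·4+6·0 = 4 | 4·1 = 4
Z: 1·8+6·4 = 32 | 4·8 = 32
gcd(1,6,4) = 1

Coefficients: [1, 6, 4]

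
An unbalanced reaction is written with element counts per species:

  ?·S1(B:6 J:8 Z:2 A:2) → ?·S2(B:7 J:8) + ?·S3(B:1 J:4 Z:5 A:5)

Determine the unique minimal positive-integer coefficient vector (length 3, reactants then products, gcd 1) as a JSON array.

Coefficients: [5, 4, 2]

B: 5·6 = 30 | 4·7+2·1 = 30
J: 5·8 = 40 | 4·8+2·4 = 40
Z: 5·2 = 10 | 4·0+2·5 = 10
A: 5·2 = 10 | 4·0+2·5 = 10
gcd(5,4,2) = 1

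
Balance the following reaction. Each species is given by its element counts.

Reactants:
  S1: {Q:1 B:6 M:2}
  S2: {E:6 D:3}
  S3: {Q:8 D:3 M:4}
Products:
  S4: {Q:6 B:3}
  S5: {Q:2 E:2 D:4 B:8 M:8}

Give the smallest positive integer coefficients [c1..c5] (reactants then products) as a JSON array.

Coefficients: [6, 1, 3, 4, 3]

Q: 6·1+1·0+3·8 = 30 | 4·6+3·2 = 30
E: 6·0+1·6+3·0 = 6 | 4·0+3·2 = 6
D: 6·0+1·3+3·3 = 12 | 4·0+3·4 = 12
B: 6·6+1·0+3·0 = 36 | 4·3+3·8 = 36
M: 6·2+1·0+3·4 = 24 | 4·0+3·8 = 24
gcd(6,1,3,4,3) = 1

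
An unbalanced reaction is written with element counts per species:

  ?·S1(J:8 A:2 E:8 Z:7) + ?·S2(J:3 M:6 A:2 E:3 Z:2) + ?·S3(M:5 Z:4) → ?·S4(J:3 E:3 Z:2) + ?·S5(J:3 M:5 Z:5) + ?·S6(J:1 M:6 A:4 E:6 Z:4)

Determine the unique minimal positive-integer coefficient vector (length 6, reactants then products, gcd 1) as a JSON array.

Coefficients: [3, 3, 5, 5, 5, 3]

J: 3·8+3·3+5·0 = 33 | 5·3+5·3+3·1 = 33
M: 3·0+3·6+5·5 = 43 | 5·0+5·5+3·6 = 43
A: 3·2+3·2+5·0 = 12 | 5·0+5·0+3·4 = 12
E: 3·8+3·3+5·0 = 33 | 5·3+5·0+3·6 = 33
Z: 3·7+3·2+5·4 = 47 | 5·2+5·5+3·4 = 47
gcd(3,3,5,5,5,3) = 1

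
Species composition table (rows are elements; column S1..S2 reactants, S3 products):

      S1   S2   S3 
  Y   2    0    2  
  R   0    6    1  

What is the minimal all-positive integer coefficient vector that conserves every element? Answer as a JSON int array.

Y: 6·2+1·0 = 12 | 6·2 = 12
R: 6·0+1·6 = 6 | 6·1 = 6
gcd(6,1,6) = 1

Coefficients: [6, 1, 6]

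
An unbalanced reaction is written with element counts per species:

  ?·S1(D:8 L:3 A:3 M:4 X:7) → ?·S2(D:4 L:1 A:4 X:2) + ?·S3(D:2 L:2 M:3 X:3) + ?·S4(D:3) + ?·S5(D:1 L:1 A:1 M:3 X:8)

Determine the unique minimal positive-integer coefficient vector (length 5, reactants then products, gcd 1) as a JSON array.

D: 3·8 = 24 | 2·4+3·2+3·3+1·1 = 24
L: 3·3 = 9 | 2·1+3·2+3·0+1·1 = 9
A: 3·3 = 9 | 2·4+3·0+3·0+1·1 = 9
M: 3·4 = 12 | 2·0+3·3+3·0+1·3 = 12
X: 3·7 = 21 | 2·2+3·3+3·0+1·8 = 21
gcd(3,2,3,3,1) = 1

Coefficients: [3, 2, 3, 3, 1]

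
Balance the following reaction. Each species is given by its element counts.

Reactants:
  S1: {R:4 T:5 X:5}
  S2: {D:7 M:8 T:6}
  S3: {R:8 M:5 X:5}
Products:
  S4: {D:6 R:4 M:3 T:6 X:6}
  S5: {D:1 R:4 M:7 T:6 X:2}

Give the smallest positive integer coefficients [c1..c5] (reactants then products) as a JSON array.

Coefficients: [6, 5, 2, 5, 5]

D: 6·0+5·7+2·0 = 35 | 5·6+5·1 = 35
R: 6·4+5·0+2·8 = 40 | 5·4+5·4 = 40
M: 6·0+5·8+2·5 = 50 | 5·3+5·7 = 50
T: 6·5+5·6+2·0 = 60 | 5·6+5·6 = 60
X: 6·5+5·0+2·5 = 40 | 5·6+5·2 = 40
gcd(6,5,2,5,5) = 1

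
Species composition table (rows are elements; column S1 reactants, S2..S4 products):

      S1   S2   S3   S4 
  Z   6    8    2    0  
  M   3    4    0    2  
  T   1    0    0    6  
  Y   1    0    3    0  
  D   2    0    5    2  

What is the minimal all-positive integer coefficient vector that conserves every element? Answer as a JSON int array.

Z: 6·6 = 36 | 4·8+2·2+1·0 = 36
M: 6·3 = 18 | 4·4+2·0+1·2 = 18
T: 6·1 = 6 | 4·0+2·0+1·6 = 6
Y: 6·1 = 6 | 4·0+2·3+1·0 = 6
D: 6·2 = 12 | 4·0+2·5+1·2 = 12
gcd(6,4,2,1) = 1

Coefficients: [6, 4, 2, 1]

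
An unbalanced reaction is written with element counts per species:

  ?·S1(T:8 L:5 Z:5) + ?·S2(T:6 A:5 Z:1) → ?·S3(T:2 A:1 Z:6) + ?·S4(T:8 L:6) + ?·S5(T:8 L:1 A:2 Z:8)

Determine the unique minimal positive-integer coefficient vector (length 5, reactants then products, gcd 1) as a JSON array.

Coefficients: [5, 1, 3, 4, 1]

T: 5·8+1·6 = 46 | 3·2+4·8+1·8 = 46
L: 5·5+1·0 = 25 | 3·0+4·6+1·1 = 25
A: 5·0+1·5 = 5 | 3·1+4·0+1·2 = 5
Z: 5·5+1·1 = 26 | 3·6+4·0+1·8 = 26
gcd(5,1,3,4,1) = 1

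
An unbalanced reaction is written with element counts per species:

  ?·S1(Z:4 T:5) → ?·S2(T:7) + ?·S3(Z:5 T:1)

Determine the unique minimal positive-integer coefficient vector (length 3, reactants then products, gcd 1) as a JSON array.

Coefficients: [5, 3, 4]

Z: 5·4 = 20 | 3·0+4·5 = 20
T: 5·5 = 25 | 3·7+4·1 = 25
gcd(5,3,4) = 1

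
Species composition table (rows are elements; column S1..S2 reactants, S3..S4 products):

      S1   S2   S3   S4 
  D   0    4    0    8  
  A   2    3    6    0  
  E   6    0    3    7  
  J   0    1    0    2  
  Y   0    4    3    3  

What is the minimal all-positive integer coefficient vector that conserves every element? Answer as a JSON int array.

D: 6·0+6·4 = 24 | 5·0+3·8 = 24
A: 6·2+6·3 = 30 | 5·6+3·0 = 30
E: 6·6+6·0 = 36 | 5·3+3·7 = 36
J: 6·0+6·1 = 6 | 5·0+3·2 = 6
Y: 6·0+6·4 = 24 | 5·3+3·3 = 24
gcd(6,6,5,3) = 1

Coefficients: [6, 6, 5, 3]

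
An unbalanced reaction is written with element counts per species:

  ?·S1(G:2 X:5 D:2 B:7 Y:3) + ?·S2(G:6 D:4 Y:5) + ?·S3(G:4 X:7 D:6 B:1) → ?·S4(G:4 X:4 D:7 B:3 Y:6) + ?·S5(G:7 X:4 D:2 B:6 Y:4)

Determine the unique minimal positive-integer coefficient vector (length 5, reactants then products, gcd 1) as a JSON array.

Coefficients: [5, 5, 1, 4, 4]

G: 5·2+5·6+1·4 = 44 | 4·4+4·7 = 44
X: 5·5+5·0+1·7 = 32 | 4·4+4·4 = 32
D: 5·2+5·4+1·6 = 36 | 4·7+4·2 = 36
B: 5·7+5·0+1·1 = 36 | 4·3+4·6 = 36
Y: 5·3+5·5+1·0 = 40 | 4·6+4·4 = 40
gcd(5,5,1,4,4) = 1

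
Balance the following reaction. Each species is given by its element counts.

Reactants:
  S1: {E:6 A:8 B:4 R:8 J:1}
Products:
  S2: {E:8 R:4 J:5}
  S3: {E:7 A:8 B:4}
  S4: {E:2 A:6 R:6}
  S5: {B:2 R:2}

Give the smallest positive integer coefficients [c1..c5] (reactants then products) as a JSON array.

E: 5·6 = 30 | 1·8+2·7+4·2+6·0 = 30
A: 5·8 = 40 | 1·0+2·8+4·6+6·0 = 40
B: 5·4 = 20 | 1·0+2·4+4·0+6·2 = 20
R: 5·8 = 40 | 1·4+2·0+4·6+6·2 = 40
J: 5·1 = 5 | 1·5+2·0+4·0+6·0 = 5
gcd(5,1,2,4,6) = 1

Coefficients: [5, 1, 2, 4, 6]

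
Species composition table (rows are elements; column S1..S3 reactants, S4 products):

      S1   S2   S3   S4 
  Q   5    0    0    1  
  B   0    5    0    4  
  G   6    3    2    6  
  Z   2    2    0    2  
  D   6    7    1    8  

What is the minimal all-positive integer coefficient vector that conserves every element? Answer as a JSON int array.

Q: 1·5+4·0+6·0 = 5 | 5·1 = 5
B: 1·0+4·5+6·0 = 20 | 5·4 = 20
G: 1·6+4·3+6·2 = 30 | 5·6 = 30
Z: 1·2+4·2+6·0 = 10 | 5·2 = 10
D: 1·6+4·7+6·1 = 40 | 5·8 = 40
gcd(1,4,6,5) = 1

Coefficients: [1, 4, 6, 5]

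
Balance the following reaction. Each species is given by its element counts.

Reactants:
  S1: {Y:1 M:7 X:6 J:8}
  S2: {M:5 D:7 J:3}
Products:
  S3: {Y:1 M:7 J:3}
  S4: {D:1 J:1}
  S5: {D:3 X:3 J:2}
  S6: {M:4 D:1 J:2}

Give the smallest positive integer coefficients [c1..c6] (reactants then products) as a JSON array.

Coefficients: [3, 4, 3, 5, 6, 5]

Y: 3·1+4·0 = 3 | 3·1+5·0+6·0+5·0 = 3
M: 3·7+4·5 = 41 | 3·7+5·0+6·0+5·4 = 41
D: 3·0+4·7 = 28 | 3·0+5·1+6·3+5·1 = 28
X: 3·6+4·0 = 18 | 3·0+5·0+6·3+5·0 = 18
J: 3·8+4·3 = 36 | 3·3+5·1+6·2+5·2 = 36
gcd(3,4,3,5,6,5) = 1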